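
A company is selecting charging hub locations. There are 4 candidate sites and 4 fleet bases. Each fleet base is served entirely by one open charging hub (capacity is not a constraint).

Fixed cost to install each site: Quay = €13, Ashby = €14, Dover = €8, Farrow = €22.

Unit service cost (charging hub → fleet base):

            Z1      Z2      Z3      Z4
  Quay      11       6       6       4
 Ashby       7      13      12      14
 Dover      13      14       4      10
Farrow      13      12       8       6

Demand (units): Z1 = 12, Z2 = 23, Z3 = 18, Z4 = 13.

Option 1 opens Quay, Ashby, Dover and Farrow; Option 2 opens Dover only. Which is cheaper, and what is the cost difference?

Option 1 is cheaper by 285.

Option 1: {Quay, Ashby, Dover, Farrow}: Z1→Ashby 7·12=84, Z2→Quay 6·23=138, Z3→Dover 4·18=72, Z4→Quay 4·13=52. Service 346; fixed 57; total 403.
Option 2: {Dover}: Z1→Dover 13·12=156, Z2→Dover 14·23=322, Z3→Dover 4·18=72, Z4→Dover 10·13=130. Service 680; fixed 8; total 688.
Difference: |403 − 688| = 285.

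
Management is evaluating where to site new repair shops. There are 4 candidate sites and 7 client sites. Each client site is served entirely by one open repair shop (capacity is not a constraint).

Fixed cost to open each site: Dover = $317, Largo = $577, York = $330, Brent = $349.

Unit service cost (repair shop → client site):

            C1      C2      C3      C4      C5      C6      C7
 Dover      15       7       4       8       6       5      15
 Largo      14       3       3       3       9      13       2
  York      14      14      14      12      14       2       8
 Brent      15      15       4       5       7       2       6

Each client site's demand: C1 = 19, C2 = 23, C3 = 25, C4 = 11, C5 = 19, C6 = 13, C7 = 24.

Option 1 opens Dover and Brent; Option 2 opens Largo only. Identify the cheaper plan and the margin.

Option 2 is cheaper by 143.

Option 1: {Dover, Brent}: C1→Dover 15·19=285, C2→Dover 7·23=161, C3→Dover 4·25=100, C4→Brent 5·11=55, C5→Dover 6·19=114, C6→Brent 2·13=26, C7→Brent 6·24=144. Service 885; fixed 666; total 1551.
Option 2: {Largo}: C1→Largo 14·19=266, C2→Largo 3·23=69, C3→Largo 3·25=75, C4→Largo 3·11=33, C5→Largo 9·19=171, C6→Largo 13·13=169, C7→Largo 2·24=48. Service 831; fixed 577; total 1408.
Difference: |1551 − 1408| = 143.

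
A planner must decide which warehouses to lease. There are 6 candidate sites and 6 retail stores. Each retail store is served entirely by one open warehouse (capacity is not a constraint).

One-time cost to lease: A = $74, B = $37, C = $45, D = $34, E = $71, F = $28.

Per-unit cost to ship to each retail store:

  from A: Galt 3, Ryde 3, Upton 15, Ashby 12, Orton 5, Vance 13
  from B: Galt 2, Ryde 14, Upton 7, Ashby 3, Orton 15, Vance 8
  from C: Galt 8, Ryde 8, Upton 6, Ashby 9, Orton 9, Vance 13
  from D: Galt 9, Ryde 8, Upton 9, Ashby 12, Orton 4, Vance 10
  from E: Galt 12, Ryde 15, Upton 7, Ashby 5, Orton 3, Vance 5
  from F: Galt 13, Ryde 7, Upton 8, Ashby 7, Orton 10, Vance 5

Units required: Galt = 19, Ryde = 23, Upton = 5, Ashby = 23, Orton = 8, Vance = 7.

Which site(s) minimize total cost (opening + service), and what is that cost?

For any fixed open set, each retail store goes to its cheapest open site; total = fixed + service.
{A, B}: Galt→B 2·19=38, Ryde→A 3·23=69, Upton→B 7·5=35, Ashby→B 3·23=69, Orton→A 5·8=40, Vance→B 8·7=56. Service 307; fixed 111; total 418.
{A, B, F}: service 286 + fixed 139 = 425
{A, B, D}: service 299 + fixed 145 = 444
{A, B, C, D, E, F}: service 265 + fixed 289 = 554
No other subset beats 418.

Open A and B; minimum total cost 418.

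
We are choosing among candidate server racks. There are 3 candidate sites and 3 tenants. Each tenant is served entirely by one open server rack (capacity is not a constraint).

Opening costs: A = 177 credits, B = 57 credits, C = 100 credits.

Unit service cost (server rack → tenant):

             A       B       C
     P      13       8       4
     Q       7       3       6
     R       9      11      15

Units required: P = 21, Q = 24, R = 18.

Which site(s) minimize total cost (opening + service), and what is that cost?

Open B only; minimum total cost 495.

For any fixed open set, each tenant goes to its cheapest open site; total = fixed + service.
{B}: P→B 8·21=168, Q→B 3·24=72, R→B 11·18=198. Service 438; fixed 57; total 495.
{B, C}: P→C 4·21=84, Q→B 3·24=72, R→B 11·18=198. Service 354; fixed 157; total 511.
{C}: P→C 4·21=84, Q→C 6·24=144, R→C 15·18=270. Service 498; fixed 100; total 598.
{A, B, C}: service 318 + fixed 334 = 652
No other subset beats 495.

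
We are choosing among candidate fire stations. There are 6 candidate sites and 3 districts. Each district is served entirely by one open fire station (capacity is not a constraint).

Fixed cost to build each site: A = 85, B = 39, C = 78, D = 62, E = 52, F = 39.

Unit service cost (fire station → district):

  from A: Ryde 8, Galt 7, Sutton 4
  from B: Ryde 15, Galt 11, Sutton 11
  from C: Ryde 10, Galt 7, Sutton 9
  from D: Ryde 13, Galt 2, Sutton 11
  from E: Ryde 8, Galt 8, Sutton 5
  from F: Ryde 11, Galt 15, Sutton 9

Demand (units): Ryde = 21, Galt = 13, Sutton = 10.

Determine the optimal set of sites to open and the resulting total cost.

Open D and E; minimum total cost 358.

For any fixed open set, each district goes to its cheapest open site; total = fixed + service.
{D, E}: Ryde→E 8·21=168, Galt→D 2·13=26, Sutton→E 5·10=50. Service 244; fixed 114; total 358.
{E}: service 322 + fixed 52 = 374
{A, D}: service 234 + fixed 147 = 381
{A, B, C, D, E, F}: Ryde→A 8·21=168, Galt→D 2·13=26, Sutton→A 4·10=40. Service 234; fixed 355; total 589.
No other subset beats 358.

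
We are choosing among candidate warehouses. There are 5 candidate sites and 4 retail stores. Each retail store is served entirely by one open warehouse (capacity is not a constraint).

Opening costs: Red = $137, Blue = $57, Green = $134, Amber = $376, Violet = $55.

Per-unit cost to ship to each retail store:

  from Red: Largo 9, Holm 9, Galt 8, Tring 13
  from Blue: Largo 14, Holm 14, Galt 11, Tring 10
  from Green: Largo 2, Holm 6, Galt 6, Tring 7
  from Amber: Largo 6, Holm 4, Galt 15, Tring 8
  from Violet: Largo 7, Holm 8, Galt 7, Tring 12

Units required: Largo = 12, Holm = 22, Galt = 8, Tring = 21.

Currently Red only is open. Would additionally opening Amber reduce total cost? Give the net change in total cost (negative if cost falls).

Current service cost with {Red}: 643.
Adding Amber: each retail store re-picks its cheapest; new service cost 392, saving 251.
Extra fixed cost: 376. Net change = 376 − 251 = 125.
(Totals: 780 → 905.)

No — net change +125 (cost rises by 125).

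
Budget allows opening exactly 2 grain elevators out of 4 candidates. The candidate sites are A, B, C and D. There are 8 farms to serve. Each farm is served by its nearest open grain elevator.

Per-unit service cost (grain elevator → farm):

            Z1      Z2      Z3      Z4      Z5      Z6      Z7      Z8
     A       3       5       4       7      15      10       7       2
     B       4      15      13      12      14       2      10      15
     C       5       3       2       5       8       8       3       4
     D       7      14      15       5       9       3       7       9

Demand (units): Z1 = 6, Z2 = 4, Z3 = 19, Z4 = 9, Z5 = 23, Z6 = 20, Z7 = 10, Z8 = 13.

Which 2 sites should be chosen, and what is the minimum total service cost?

Choose B and C; total service cost 425.

With exactly 2 open, each farm uses its cheapest among the chosen.
{B, C}: Z1→B 4·6=24, Z2→C 3·4=12, Z3→C 2·19=38, Z4→C 5·9=45, Z5→C 8·23=184, Z6→B 2·20=40, Z7→C 3·10=30, Z8→C 4·13=52. Service cost 425.
{C, D}: service cost 451
{A, C}: service cost 513
Among all 6 size-2 choices, {B, C} is lowest.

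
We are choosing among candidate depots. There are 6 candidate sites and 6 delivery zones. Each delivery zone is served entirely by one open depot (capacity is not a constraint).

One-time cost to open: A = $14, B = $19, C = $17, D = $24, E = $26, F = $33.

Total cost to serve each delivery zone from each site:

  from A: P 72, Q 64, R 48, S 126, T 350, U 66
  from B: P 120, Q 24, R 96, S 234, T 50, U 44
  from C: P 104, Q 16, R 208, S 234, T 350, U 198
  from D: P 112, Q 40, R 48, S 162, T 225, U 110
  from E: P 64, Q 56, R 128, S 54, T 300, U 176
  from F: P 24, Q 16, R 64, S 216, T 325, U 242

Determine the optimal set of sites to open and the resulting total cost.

Open A, B, E and F; minimum total cost 328.

For any fixed open set, each delivery zone goes to its cheapest open site; total = fixed + service.
{A, B, E, F}: P→F 24, Q→F 16, R→A 48, S→E 54, T→B 50, U→B 44. Service 236; fixed 92; total 328.
{B, E, F}: service 252 + fixed 78 = 330
{B, D, E, F}: service 236 + fixed 102 = 338
{A, B, C, D, E, F}: P→F 24, Q→C 16, R→A 48, S→E 54, T→B 50, U→B 44. Service 236; fixed 133; total 369.
No other subset beats 328.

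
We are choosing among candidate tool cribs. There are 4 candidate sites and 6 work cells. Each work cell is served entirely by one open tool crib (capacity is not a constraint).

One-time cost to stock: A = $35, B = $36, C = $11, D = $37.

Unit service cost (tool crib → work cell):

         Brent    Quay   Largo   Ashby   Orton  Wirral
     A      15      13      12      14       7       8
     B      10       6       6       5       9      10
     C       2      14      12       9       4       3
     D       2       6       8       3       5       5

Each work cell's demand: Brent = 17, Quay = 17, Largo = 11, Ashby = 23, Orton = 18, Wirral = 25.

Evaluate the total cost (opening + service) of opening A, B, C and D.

Total cost: 537

Each work cell is assigned to its cheapest site among the open ones.
{A, B, C, D}: Brent→C 2·17=34, Quay→B 6·17=102, Largo→B 6·11=66, Ashby→D 3·23=69, Orton→C 4·18=72, Wirral→C 3·25=75. Service 418; fixed 119; total 537.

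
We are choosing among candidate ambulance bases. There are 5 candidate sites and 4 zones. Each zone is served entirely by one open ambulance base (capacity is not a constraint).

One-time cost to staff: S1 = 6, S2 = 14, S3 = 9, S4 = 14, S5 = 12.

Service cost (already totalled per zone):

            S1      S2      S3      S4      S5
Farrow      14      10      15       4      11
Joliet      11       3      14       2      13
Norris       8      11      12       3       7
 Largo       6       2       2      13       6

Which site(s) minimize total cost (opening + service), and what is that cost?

Open S3 and S4; minimum total cost 34.

For any fixed open set, each zone goes to its cheapest open site; total = fixed + service.
{S3, S4}: Farrow→S4 4, Joliet→S4 2, Norris→S4 3, Largo→S3 2. Service 11; fixed 23; total 34.
{S1, S4}: service 15 + fixed 20 = 35
{S4}: Farrow→S4 4, Joliet→S4 2, Norris→S4 3, Largo→S4 13. Service 22; fixed 14; total 36.
{S1, S2, S3, S4, S5}: service 11 + fixed 55 = 66
No other subset beats 34.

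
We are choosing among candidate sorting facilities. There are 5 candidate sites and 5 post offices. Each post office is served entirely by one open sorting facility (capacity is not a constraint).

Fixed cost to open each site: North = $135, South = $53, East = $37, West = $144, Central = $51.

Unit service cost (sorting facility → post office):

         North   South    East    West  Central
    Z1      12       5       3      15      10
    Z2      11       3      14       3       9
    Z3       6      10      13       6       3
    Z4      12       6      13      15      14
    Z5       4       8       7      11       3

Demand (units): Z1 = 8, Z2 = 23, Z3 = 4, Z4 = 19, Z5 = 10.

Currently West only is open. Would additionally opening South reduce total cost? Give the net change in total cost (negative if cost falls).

Yes — net change −228 (cost falls by 228).

Current service cost with {West}: 608.
Adding South: each post office re-picks its cheapest; new service cost 327, saving 281.
Extra fixed cost: 53. Net change = 53 − 281 = -228.
(Totals: 752 → 524.)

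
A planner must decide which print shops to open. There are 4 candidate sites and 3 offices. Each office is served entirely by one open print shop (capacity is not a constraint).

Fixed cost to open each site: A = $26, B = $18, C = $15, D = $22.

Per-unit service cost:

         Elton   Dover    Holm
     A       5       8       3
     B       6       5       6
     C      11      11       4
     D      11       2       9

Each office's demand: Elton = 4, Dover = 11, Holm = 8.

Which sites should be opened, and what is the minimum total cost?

Open A and D; minimum total cost 114.

For any fixed open set, each office goes to its cheapest open site; total = fixed + service.
{A, D}: Elton→A 5·4=20, Dover→D 2·11=22, Holm→A 3·8=24. Service 66; fixed 48; total 114.
{A, C, D}: service 66 + fixed 63 = 129
{A, B, D}: service 66 + fixed 66 = 132
{A, B, C, D}: service 66 + fixed 81 = 147
No other subset beats 114.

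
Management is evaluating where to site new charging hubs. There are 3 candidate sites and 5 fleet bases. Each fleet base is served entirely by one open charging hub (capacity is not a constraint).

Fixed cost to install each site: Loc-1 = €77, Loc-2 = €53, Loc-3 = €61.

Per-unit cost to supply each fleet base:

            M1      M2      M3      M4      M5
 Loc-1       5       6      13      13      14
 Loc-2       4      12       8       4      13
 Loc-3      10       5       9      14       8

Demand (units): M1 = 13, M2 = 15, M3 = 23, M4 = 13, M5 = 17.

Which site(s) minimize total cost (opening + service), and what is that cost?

For any fixed open set, each fleet base goes to its cheapest open site; total = fixed + service.
{Loc-2, Loc-3}: M1→Loc-2 4·13=52, M2→Loc-3 5·15=75, M3→Loc-2 8·23=184, M4→Loc-2 4·13=52, M5→Loc-3 8·17=136. Service 499; fixed 114; total 613.
{Loc-1, Loc-2, Loc-3}: service 499 + fixed 191 = 690
{Loc-1, Loc-2}: service 599 + fixed 130 = 729
{Loc-2}: service 689 + fixed 53 = 742
No other subset beats 613.

Open Loc-2 and Loc-3; minimum total cost 613.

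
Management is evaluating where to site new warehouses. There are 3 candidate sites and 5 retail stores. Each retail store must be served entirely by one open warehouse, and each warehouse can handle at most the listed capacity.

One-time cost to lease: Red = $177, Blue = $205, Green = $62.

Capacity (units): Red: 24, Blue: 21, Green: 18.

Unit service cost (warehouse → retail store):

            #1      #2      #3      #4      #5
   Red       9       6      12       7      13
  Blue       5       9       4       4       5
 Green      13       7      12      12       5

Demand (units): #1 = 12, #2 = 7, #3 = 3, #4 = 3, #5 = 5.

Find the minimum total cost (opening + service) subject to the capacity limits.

Open {Blue, Green}: #1→Blue 5·12=60, #2→Green 7·7=49, #3→Blue 4·3=12, #4→Blue 4·3=12, #5→Green 5·5=25.
Loads: Blue carries 18/21, Green carries 12/18. Service 158; fixed 267; total 425.
Next best feasible plan costs 449.

Minimum total cost: 425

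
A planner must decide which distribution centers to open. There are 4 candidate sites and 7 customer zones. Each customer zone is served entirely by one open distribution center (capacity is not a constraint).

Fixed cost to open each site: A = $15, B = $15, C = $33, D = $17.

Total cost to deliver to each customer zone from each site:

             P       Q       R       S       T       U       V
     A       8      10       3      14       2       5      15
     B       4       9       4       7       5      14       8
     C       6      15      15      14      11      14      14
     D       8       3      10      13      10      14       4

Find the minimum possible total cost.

For any fixed open set, each customer zone goes to its cheapest open site; total = fixed + service.
{B}: P→B 4, Q→B 9, R→B 4, S→B 7, T→B 5, U→B 14, V→B 8. Service 51; fixed 15; total 66.
{A, B}: service 38 + fixed 30 = 68
{A, D}: P→A 8, Q→D 3, R→A 3, S→D 13, T→A 2, U→A 5, V→D 4. Service 38; fixed 32; total 70.
{A, B, C, D}: service 28 + fixed 80 = 108
No other subset beats 66.

Minimum total cost: 66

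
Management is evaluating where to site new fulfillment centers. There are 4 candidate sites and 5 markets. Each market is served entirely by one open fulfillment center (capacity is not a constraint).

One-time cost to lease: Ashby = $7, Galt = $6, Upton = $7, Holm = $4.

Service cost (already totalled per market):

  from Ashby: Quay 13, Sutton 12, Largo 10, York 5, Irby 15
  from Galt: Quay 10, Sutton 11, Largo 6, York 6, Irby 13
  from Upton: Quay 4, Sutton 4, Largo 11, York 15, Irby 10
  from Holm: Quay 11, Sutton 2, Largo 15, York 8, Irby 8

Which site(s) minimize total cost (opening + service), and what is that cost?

Open Galt and Holm; minimum total cost 42.

For any fixed open set, each market goes to its cheapest open site; total = fixed + service.
{Galt, Holm}: Quay→Galt 10, Sutton→Holm 2, Largo→Galt 6, York→Galt 6, Irby→Holm 8. Service 32; fixed 10; total 42.
{Galt, Upton}: service 30 + fixed 13 = 43
{Galt, Upton, Holm}: service 26 + fixed 17 = 43
{Ashby, Galt, Upton, Holm}: Quay→Upton 4, Sutton→Holm 2, Largo→Galt 6, York→Ashby 5, Irby→Holm 8. Service 25; fixed 24; total 49.
No other subset beats 42.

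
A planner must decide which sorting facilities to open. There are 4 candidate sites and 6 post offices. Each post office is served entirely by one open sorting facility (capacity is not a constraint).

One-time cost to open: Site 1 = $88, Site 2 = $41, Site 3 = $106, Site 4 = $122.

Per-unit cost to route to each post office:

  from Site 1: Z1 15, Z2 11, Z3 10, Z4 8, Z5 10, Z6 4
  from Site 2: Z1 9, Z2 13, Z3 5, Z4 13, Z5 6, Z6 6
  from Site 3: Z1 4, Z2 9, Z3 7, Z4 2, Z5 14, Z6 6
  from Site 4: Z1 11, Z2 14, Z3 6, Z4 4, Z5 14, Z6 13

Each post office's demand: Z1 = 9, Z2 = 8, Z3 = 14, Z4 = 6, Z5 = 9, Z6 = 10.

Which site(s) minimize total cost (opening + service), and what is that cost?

Open Site 2 and Site 3; minimum total cost 451.

For any fixed open set, each post office goes to its cheapest open site; total = fixed + service.
{Site 2, Site 3}: Z1→Site 3 4·9=36, Z2→Site 3 9·8=72, Z3→Site 2 5·14=70, Z4→Site 3 2·6=12, Z5→Site 2 6·9=54, Z6→Site 2 6·10=60. Service 304; fixed 147; total 451.
{Site 2}: service 447 + fixed 41 = 488
{Site 1, Site 2}: Z1→Site 2 9·9=81, Z2→Site 1 11·8=88, Z3→Site 2 5·14=70, Z4→Site 1 8·6=48, Z5→Site 2 6·9=54, Z6→Site 1 4·10=40. Service 381; fixed 129; total 510.
{Site 1, Site 2, Site 3, Site 4}: Z1→Site 3 4·9=36, Z2→Site 3 9·8=72, Z3→Site 2 5·14=70, Z4→Site 3 2·6=12, Z5→Site 2 6·9=54, Z6→Site 1 4·10=40. Service 284; fixed 357; total 641.
No other subset beats 451.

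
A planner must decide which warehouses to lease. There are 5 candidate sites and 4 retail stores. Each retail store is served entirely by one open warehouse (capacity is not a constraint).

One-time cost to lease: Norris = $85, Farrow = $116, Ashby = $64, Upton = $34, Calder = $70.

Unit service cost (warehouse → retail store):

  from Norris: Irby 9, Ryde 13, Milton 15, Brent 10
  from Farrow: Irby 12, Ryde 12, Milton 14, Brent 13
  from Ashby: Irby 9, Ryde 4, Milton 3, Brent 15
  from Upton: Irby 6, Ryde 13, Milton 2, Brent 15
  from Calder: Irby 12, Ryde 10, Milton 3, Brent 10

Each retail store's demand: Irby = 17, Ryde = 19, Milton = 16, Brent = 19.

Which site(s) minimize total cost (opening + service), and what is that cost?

Open Ashby, Upton and Calder; minimum total cost 568.

For any fixed open set, each retail store goes to its cheapest open site; total = fixed + service.
{Ashby, Upton, Calder}: Irby→Upton 6·17=102, Ryde→Ashby 4·19=76, Milton→Upton 2·16=32, Brent→Calder 10·19=190. Service 400; fixed 168; total 568.
{Norris, Ashby, Upton}: service 400 + fixed 183 = 583
{Ashby, Upton}: service 495 + fixed 98 = 593
{Norris, Farrow, Ashby, Upton, Calder}: service 400 + fixed 369 = 769
No other subset beats 568.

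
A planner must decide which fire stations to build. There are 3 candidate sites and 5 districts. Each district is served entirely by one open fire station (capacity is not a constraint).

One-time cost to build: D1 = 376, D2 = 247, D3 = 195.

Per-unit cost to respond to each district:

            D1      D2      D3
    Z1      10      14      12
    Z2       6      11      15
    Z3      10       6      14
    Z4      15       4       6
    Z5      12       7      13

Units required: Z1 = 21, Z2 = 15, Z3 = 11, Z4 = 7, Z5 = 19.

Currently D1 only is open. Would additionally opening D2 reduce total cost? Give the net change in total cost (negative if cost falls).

No — net change +31 (cost rises by 31).

Current service cost with {D1}: 743.
Adding D2: each district re-picks its cheapest; new service cost 527, saving 216.
Extra fixed cost: 247. Net change = 247 − 216 = 31.
(Totals: 1119 → 1150.)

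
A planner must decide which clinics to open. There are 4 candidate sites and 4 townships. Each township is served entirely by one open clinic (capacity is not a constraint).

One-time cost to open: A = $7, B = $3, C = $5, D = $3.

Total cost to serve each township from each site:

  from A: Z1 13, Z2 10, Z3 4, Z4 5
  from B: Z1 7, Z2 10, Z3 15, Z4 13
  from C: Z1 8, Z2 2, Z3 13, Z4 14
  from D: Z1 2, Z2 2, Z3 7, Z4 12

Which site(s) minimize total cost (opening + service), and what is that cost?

For any fixed open set, each township goes to its cheapest open site; total = fixed + service.
{A, D}: Z1→D 2, Z2→D 2, Z3→A 4, Z4→A 5. Service 13; fixed 10; total 23.
{A, B, D}: service 13 + fixed 13 = 26
{D}: service 23 + fixed 3 = 26
{A, B, C, D}: Z1→D 2, Z2→C 2, Z3→A 4, Z4→A 5. Service 13; fixed 18; total 31.
No other subset beats 23.

Open A and D; minimum total cost 23.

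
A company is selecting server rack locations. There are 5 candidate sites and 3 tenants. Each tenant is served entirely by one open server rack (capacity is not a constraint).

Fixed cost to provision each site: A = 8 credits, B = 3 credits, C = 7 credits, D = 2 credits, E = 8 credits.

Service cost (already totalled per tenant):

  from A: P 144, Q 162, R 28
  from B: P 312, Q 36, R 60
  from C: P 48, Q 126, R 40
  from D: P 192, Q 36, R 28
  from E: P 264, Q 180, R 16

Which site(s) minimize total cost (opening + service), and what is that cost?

For any fixed open set, each tenant goes to its cheapest open site; total = fixed + service.
{C, D, E}: P→C 48, Q→D 36, R→E 16. Service 100; fixed 17; total 117.
{B, C, E}: service 100 + fixed 18 = 118
{B, C, D, E}: P→C 48, Q→B 36, R→E 16. Service 100; fixed 20; total 120.
{A, B, C, D, E}: service 100 + fixed 28 = 128
No other subset beats 117.

Open C, D and E; minimum total cost 117.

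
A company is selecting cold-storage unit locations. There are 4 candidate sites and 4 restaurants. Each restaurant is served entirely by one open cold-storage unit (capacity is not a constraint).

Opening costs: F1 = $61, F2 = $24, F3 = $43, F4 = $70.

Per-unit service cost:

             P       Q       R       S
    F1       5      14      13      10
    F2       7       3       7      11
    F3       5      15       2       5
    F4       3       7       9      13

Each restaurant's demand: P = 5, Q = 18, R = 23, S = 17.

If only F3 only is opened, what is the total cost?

Each restaurant is assigned to its cheapest site among the open ones.
{F3}: P→F3 5·5=25, Q→F3 15·18=270, R→F3 2·23=46, S→F3 5·17=85. Service 426; fixed 43; total 469.

Total cost: 469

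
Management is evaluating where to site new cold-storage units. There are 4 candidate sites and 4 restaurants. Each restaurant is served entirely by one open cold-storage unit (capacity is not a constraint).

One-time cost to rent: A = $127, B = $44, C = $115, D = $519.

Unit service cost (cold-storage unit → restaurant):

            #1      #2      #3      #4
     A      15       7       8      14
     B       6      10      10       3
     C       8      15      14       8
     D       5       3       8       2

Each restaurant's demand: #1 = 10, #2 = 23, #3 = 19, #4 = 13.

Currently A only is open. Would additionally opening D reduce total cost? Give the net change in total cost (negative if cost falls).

No — net change +171 (cost rises by 171).

Current service cost with {A}: 645.
Adding D: each restaurant re-picks its cheapest; new service cost 297, saving 348.
Extra fixed cost: 519. Net change = 519 − 348 = 171.
(Totals: 772 → 943.)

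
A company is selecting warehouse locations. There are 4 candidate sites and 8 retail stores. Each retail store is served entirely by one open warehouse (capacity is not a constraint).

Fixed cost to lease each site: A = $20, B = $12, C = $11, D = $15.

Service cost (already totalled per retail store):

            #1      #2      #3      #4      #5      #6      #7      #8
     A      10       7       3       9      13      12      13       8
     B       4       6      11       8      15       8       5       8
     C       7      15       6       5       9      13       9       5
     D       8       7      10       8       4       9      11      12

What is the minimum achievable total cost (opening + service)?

For any fixed open set, each retail store goes to its cheapest open site; total = fixed + service.
{B, C}: #1→B 4, #2→B 6, #3→C 6, #4→C 5, #5→C 9, #6→B 8, #7→B 5, #8→C 5. Service 48; fixed 23; total 71.
{B}: service 65 + fixed 12 = 77
{C, D}: service 52 + fixed 26 = 78
{A, B, C, D}: service 40 + fixed 58 = 98
No other subset beats 71.

Minimum total cost: 71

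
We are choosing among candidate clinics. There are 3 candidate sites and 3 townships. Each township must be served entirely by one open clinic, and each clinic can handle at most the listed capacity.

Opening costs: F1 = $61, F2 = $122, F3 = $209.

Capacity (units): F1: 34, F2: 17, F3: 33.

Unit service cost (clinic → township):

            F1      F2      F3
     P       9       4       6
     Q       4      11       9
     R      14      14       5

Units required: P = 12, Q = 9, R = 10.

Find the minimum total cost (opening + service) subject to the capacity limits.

Open {F1}: P→F1 9·12=108, Q→F1 4·9=36, R→F1 14·10=140.
Loads: F1 carries 31/34. Service 284; fixed 61; total 345.
Next best feasible plan costs 407.

Minimum total cost: 345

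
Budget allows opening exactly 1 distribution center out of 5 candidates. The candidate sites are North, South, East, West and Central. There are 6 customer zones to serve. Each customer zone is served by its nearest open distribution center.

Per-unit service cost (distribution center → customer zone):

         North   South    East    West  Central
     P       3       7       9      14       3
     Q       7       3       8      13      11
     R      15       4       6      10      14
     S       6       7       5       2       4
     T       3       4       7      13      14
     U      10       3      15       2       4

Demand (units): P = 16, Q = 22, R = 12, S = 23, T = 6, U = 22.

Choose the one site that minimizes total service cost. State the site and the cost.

Choose South only; total service cost 477.

With exactly 1 open, each customer zone uses its cheapest among the chosen.
{South}: P→South 7·16=112, Q→South 3·22=66, R→South 4·12=48, S→South 7·23=161, T→South 4·6=24, U→South 3·22=66. Service cost 477.
{Central}: service cost 722
{North}: service cost 758
Among all 5 size-1 choices, {South} is lowest.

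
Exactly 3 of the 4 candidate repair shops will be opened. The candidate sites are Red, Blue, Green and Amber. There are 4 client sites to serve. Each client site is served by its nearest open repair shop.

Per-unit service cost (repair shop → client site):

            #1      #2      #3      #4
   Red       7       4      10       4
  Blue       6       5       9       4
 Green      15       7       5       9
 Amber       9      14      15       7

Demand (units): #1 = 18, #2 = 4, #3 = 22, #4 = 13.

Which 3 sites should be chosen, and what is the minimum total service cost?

Choose Red, Blue and Green; total service cost 286.

With exactly 3 open, each client site uses its cheapest among the chosen.
{Red, Blue, Green}: #1→Blue 6·18=108, #2→Red 4·4=16, #3→Green 5·22=110, #4→Red 4·13=52. Service cost 286.
{Blue, Green, Amber}: service cost 290
{Red, Green, Amber}: service cost 304
Among all 4 size-3 choices, {Red, Blue, Green} is lowest.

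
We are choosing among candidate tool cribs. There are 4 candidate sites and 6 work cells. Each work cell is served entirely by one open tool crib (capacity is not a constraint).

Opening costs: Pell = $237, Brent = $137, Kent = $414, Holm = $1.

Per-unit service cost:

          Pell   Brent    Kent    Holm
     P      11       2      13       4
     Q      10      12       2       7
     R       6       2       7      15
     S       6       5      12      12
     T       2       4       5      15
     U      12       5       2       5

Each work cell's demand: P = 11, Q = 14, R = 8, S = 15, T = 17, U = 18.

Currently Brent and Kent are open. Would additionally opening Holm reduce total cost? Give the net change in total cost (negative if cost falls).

No — net change +1 (cost rises by 1).

Current service cost with {Brent, Kent}: 245.
Adding Holm: each work cell re-picks its cheapest; new service cost 245, saving 0.
Extra fixed cost: 1. Net change = 1 − 0 = 1.
(Totals: 796 → 797.)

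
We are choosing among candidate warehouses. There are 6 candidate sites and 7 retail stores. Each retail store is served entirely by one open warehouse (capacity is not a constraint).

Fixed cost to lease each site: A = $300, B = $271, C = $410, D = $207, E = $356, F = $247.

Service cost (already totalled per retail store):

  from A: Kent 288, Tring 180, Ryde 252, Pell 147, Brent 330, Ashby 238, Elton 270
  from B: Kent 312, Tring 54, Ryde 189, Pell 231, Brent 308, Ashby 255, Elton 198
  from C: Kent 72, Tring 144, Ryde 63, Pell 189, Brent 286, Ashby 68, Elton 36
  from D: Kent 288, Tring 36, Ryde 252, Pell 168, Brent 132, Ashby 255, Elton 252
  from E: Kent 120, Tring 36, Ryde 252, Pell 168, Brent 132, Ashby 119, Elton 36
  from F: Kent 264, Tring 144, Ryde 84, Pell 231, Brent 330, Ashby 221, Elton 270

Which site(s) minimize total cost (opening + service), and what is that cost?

For any fixed open set, each retail store goes to its cheapest open site; total = fixed + service.
{C, D}: Kent→C 72, Tring→D 36, Ryde→C 63, Pell→D 168, Brent→D 132, Ashby→C 68, Elton→C 36. Service 575; fixed 617; total 1192.
{E}: service 863 + fixed 356 = 1219
{C}: service 858 + fixed 410 = 1268
{A, B, C, D, E, F}: service 554 + fixed 1791 = 2345
No other subset beats 1192.

Open C and D; minimum total cost 1192.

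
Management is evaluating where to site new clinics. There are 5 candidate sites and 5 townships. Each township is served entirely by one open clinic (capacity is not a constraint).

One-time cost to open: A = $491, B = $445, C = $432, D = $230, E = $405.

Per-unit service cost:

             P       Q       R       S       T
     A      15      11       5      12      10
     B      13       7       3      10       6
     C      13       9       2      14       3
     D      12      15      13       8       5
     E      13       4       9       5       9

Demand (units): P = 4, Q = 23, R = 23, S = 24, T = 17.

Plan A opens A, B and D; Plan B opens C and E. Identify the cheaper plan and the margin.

Plan B is cheaper by 523.

Plan A: {A, B, D}: P→D 12·4=48, Q→B 7·23=161, R→B 3·23=69, S→D 8·24=192, T→D 5·17=85. Service 555; fixed 1166; total 1721.
Plan B: {C, E}: P→C 13·4=52, Q→E 4·23=92, R→C 2·23=46, S→E 5·24=120, T→C 3·17=51. Service 361; fixed 837; total 1198.
Difference: |1721 − 1198| = 523.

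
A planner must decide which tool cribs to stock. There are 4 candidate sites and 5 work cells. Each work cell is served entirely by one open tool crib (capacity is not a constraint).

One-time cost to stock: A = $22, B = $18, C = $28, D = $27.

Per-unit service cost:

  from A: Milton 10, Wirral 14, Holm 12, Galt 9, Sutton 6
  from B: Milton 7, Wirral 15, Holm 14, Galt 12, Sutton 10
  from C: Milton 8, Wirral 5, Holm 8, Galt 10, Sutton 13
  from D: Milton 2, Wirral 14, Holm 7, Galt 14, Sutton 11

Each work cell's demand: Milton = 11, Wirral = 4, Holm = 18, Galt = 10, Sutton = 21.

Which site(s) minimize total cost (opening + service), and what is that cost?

For any fixed open set, each work cell goes to its cheapest open site; total = fixed + service.
{A, C, D}: Milton→D 2·11=22, Wirral→C 5·4=20, Holm→D 7·18=126, Galt→A 9·10=90, Sutton→A 6·21=126. Service 384; fixed 77; total 461.
{A, D}: service 420 + fixed 49 = 469
{A, B, C, D}: Milton→D 2·11=22, Wirral→C 5·4=20, Holm→D 7·18=126, Galt→A 9·10=90, Sutton→A 6·21=126. Service 384; fixed 95; total 479.
{B}: Milton→B 7·11=77, Wirral→B 15·4=60, Holm→B 14·18=252, Galt→B 12·10=120, Sutton→B 10·21=210. Service 719; fixed 18; total 737.
No other subset beats 461.

Open A, C and D; minimum total cost 461.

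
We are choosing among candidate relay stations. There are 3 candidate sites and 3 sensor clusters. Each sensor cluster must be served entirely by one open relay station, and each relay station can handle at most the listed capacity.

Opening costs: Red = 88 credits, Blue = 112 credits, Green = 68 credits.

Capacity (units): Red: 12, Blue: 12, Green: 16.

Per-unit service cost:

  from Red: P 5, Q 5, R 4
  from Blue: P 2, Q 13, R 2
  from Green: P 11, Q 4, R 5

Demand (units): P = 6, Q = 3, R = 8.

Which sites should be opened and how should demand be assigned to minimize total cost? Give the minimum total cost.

Open {Red, Green}: P→Red 5·6=30, Q→Green 4·3=12, R→Green 5·8=40.
Loads: Red carries 6/12, Green carries 11/16. Service 82; fixed 156; total 238.
Next best feasible plan costs 241.

Minimum total cost: 238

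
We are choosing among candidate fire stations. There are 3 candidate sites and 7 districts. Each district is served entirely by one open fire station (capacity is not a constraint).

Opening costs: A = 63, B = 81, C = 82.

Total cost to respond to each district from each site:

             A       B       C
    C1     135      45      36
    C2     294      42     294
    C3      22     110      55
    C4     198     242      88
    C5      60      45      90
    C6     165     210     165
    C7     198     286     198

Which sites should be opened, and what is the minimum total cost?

Open B and C; minimum total cost 792.

For any fixed open set, each district goes to its cheapest open site; total = fixed + service.
{B, C}: C1→C 36, C2→B 42, C3→C 55, C4→C 88, C5→B 45, C6→C 165, C7→C 198. Service 629; fixed 163; total 792.
{A, B, C}: service 596 + fixed 226 = 822
{A, B}: service 715 + fixed 144 = 859
{A}: service 1072 + fixed 63 = 1135
No other subset beats 792.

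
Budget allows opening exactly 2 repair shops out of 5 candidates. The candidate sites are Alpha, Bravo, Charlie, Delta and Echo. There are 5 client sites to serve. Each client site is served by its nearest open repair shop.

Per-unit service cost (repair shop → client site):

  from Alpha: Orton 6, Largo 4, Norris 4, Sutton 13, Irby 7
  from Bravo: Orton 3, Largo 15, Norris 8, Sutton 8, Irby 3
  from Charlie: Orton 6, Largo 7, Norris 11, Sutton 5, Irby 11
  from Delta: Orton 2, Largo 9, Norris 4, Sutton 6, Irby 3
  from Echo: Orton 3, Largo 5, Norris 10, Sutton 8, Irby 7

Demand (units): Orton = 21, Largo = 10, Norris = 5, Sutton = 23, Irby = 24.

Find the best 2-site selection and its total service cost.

With exactly 2 open, each client site uses its cheapest among the chosen.
{Alpha, Delta}: Orton→Delta 2·21=42, Largo→Alpha 4·10=40, Norris→Alpha 4·5=20, Sutton→Delta 6·23=138, Irby→Delta 3·24=72. Service cost 312.
{Charlie, Delta}: service cost 319
{Delta, Echo}: service cost 322
Among all 10 size-2 choices, {Alpha, Delta} is lowest.

Choose Alpha and Delta; total service cost 312.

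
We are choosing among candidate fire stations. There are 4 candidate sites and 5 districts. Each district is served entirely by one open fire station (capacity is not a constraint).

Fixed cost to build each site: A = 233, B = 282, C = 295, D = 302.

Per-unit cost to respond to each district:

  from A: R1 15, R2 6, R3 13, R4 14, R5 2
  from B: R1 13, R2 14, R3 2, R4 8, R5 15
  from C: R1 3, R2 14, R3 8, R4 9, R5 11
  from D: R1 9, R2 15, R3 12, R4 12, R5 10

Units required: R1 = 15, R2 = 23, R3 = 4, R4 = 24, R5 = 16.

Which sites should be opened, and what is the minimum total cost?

For any fixed open set, each district goes to its cheapest open site; total = fixed + service.
{A, C}: R1→C 3·15=45, R2→A 6·23=138, R3→C 8·4=32, R4→C 9·24=216, R5→A 2·16=32. Service 463; fixed 528; total 991.
{A}: service 783 + fixed 233 = 1016
{A, B}: R1→B 13·15=195, R2→A 6·23=138, R3→B 2·4=8, R4→B 8·24=192, R5→A 2·16=32. Service 565; fixed 515; total 1080.
{A, B, C, D}: service 415 + fixed 1112 = 1527
(All 15 nonempty subsets were checked; A and C is lowest.)

Open A and C; minimum total cost 991.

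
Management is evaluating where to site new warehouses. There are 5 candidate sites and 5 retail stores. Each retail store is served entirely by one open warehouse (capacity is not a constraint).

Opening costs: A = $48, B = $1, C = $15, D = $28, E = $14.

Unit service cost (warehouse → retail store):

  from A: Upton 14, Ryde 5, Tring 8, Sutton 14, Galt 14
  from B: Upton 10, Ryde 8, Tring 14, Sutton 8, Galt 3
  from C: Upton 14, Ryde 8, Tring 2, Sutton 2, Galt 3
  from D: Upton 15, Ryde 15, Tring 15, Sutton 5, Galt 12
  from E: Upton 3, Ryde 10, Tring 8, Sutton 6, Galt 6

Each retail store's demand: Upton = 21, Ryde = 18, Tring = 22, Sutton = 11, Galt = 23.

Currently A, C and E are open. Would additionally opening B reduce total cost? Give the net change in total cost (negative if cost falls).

Current service cost with {A, C, E}: 288.
Adding B: each retail store re-picks its cheapest; new service cost 288, saving 0.
Extra fixed cost: 1. Net change = 1 − 0 = 1.
(Totals: 365 → 366.)

No — net change +1 (cost rises by 1).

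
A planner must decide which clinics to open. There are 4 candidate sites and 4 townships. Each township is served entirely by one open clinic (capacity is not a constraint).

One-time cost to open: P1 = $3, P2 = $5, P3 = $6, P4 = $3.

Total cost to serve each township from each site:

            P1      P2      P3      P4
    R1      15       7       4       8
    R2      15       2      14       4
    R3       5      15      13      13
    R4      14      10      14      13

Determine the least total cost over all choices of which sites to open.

Minimum total cost: 32

For any fixed open set, each township goes to its cheapest open site; total = fixed + service.
{P1, P2}: R1→P2 7, R2→P2 2, R3→P1 5, R4→P2 10. Service 24; fixed 8; total 32.
{P1, P2, P3}: service 21 + fixed 14 = 35
{P1, P2, P4}: service 24 + fixed 11 = 35
{P1, P2, P3, P4}: R1→P3 4, R2→P2 2, R3→P1 5, R4→P2 10. Service 21; fixed 17; total 38.
(All 15 nonempty subsets were checked; P1 and P2 is lowest.)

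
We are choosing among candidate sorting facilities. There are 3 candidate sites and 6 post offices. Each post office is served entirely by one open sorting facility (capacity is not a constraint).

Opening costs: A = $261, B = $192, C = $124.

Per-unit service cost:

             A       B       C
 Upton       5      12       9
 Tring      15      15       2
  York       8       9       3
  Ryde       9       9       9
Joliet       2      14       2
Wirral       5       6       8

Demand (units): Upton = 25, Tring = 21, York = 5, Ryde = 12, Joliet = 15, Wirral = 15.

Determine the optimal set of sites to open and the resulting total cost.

Open C only; minimum total cost 664.

For any fixed open set, each post office goes to its cheapest open site; total = fixed + service.
{C}: Upton→C 9·25=225, Tring→C 2·21=42, York→C 3·5=15, Ryde→C 9·12=108, Joliet→C 2·15=30, Wirral→C 8·15=120. Service 540; fixed 124; total 664.
{A, C}: service 395 + fixed 385 = 780
{B, C}: Upton→C 9·25=225, Tring→C 2·21=42, York→C 3·5=15, Ryde→B 9·12=108, Joliet→C 2·15=30, Wirral→B 6·15=90. Service 510; fixed 316; total 826.
{A, B, C}: Upton→A 5·25=125, Tring→C 2·21=42, York→C 3·5=15, Ryde→A 9·12=108, Joliet→A 2·15=30, Wirral→A 5·15=75. Service 395; fixed 577; total 972.
No other subset beats 664.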